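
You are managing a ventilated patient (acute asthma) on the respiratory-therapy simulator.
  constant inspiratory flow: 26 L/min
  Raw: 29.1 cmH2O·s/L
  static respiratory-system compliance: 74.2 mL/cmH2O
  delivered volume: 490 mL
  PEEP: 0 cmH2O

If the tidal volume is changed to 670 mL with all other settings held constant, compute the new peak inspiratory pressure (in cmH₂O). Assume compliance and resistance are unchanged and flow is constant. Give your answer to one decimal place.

21.6

Flow: 26 L/min ÷ 60 = 0.4333 L/s.
PIP = Vt/C + R·V̇ + PEEP (constant-flow equation of motion).
Only the elastic term changes: ΔPIP = ΔVt / C = (670 − 490) / 74.2 = 2.426 cmH2O.
Original PIP = 490/74.2 + 29.1×0.4333 + 0 = 19.213 cmH2O; new PIP = 19.213 + (2.426) = 21.639 cmH2O.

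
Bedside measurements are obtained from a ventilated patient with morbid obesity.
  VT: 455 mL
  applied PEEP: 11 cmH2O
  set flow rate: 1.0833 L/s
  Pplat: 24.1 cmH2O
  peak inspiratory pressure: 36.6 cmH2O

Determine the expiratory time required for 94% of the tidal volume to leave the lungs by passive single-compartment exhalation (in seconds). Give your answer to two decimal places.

R = (PIP − Pplat)/V̇ = (36.6 − 24.1) / 1.0833 = 12.5/1.0833 = 11.539 cmH2O·s/L.
C = Vt/(Pplat − PEEP) = 455.0 / (24.1 − 11) = 455.0/13.1 = 34.733 mL/cmH2O.
τ = R × C = 11.539 × 0.03473 L/cmH2O = 0.4007 s.
t = −τ·ln(1 − 0.94) = −0.4007·ln(0.06) = 1.127 s.

1.13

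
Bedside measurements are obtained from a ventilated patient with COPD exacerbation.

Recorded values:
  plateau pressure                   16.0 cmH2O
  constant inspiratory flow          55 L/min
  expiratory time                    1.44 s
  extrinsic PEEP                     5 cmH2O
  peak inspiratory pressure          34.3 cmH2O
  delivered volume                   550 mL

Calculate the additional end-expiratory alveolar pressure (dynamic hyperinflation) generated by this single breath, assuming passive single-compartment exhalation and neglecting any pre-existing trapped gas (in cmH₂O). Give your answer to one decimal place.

Flow: 55 L/min ÷ 60 = 0.9167 L/s.
R = (PIP − Pplat)/V̇ = (34.3 − 16.0) / 0.9167 = 18.3/0.9167 = 19.963 cmH2O·s/L.
C = Vt/(Pplat − PEEP) = 550.0 / (16.0 − 5) = 550.0/11.0 = 50.0 mL/cmH2O.
τ = R × C = 19.963 × 0.05 L/cmH2O = 0.9982 s.
Fraction remaining = e^(−Te/τ) = e^(−1.44/0.9982) = 0.2363; trapped volume = 550.0 × 0.2363 = 129.97 mL.
Additional alveolar pressure from trapping ≈ V_trapped / C = 129.97 / 50.0 = 2.599 cmH2O.

2.6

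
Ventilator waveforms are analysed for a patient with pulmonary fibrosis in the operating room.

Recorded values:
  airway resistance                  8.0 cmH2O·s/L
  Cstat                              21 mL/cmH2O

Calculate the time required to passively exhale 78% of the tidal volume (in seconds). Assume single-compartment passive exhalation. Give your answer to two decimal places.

τ = R × C = 8.0 × 21 mL/cmH2O = 8.0 × 0.021 L/cmH2O = 0.168 s.
Exhaled fraction f = 1 − e^(−t/τ) → t = −τ·ln(1 − f) = −0.168·ln(0.22) = 0.2544 s.

0.25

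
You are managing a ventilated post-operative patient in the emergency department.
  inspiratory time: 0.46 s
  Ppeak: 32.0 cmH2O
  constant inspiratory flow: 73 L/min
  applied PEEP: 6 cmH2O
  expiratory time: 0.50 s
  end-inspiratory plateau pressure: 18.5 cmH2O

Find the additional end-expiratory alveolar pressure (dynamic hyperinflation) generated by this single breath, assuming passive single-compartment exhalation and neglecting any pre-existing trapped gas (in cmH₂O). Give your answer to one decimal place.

Flow: 73 L/min ÷ 60 = 1.2167 L/s.
Vt = flow × Ti = 1.2167 L/s × 0.46 s × 1000 mL/L = 559.68 mL.
R = (PIP − Pplat)/V̇ = (32.0 − 18.5) / 1.2167 = 13.5/1.2167 = 11.096 cmH2O·s/L.
C = Vt/(Pplat − PEEP) = 559.68 / (18.5 − 6) = 559.68/12.5 = 44.774 mL/cmH2O.
τ = R × C = 11.096 × 0.04477 L/cmH2O = 0.4968 s.
Fraction remaining = e^(−Te/τ) = e^(−0.50/0.4968) = 0.3655; trapped volume = 559.68 × 0.3655 = 204.56 mL.
Additional alveolar pressure from trapping ≈ V_trapped / C = 204.56 / 44.774 = 4.569 cmH2O.

4.6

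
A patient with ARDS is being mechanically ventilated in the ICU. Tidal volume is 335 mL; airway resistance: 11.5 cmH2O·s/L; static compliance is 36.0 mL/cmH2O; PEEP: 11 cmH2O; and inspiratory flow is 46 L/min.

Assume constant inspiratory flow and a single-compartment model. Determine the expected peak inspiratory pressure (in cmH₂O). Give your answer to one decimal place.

Flow: 46 L/min ÷ 60 = 0.7667 L/s.
Equation of motion (constant flow): PIP = Vt/C + R·V̇ + PEEP.
PIP = 335/36.0 + 11.5×0.7667 + 11 = 9.306 + 8.817 + 11 = 29.123 cmH2O.

29.1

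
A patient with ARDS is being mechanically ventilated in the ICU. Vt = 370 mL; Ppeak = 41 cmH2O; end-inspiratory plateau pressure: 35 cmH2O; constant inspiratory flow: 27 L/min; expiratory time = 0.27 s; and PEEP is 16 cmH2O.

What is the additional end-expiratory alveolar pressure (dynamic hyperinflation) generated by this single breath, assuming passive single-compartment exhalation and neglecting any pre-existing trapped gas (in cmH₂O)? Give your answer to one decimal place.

Flow: 27 L/min ÷ 60 = 0.45 L/s.
R = (PIP − Pplat)/V̇ = (41 − 35) / 0.45 = 6.0/0.45 = 13.333 cmH2O·s/L.
C = Vt/(Pplat − PEEP) = 370.0 / (35 − 16) = 370.0/19.0 = 19.474 mL/cmH2O.
τ = R × C = 13.333 × 0.01947 L/cmH2O = 0.2596 s.
Fraction remaining = e^(−Te/τ) = e^(−0.27/0.2596) = 0.3534; trapped volume = 370.0 × 0.3534 = 130.76 mL.
Additional alveolar pressure from trapping ≈ V_trapped / C = 130.76 / 19.474 = 6.715 cmH2O.

6.7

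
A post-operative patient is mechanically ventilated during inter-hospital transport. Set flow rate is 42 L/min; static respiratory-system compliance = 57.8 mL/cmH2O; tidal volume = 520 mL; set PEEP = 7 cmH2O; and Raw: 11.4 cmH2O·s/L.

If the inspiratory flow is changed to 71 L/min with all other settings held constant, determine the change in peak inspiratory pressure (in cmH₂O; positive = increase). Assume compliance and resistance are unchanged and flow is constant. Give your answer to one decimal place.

5.5

Flow: 42 L/min ÷ 60 = 0.7 L/s.
New flow: 71 L/min ÷ 60 = 1.1833 L/s.
PIP = Vt/C + R·V̇ + PEEP (constant-flow equation of motion).
Only the resistive term changes: ΔPIP = R × ΔV̇ = 11.4 × (1.1833 − 0.7) = 11.4 × 0.4833 = 5.51 cmH2O.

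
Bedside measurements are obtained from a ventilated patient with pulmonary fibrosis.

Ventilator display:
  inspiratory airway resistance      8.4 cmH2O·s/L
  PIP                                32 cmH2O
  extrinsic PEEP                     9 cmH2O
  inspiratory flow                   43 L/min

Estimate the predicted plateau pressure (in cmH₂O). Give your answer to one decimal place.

Flow: 43 L/min ÷ 60 = 0.7167 L/s.
Pplat = PIP − Raw × flow = 32 − 8.4 × 0.7167 = 32 − 6.02 = 25.98 cmH2O.

26.0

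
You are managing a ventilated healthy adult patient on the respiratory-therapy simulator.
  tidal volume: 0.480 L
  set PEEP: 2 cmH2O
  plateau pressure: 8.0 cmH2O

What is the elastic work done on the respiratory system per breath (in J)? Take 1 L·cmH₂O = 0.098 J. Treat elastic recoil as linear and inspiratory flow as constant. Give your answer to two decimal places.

Elastic work ≈ ½ × (Pplat − PEEP) × Vt = 0.5 × (8.0 − 2) × 0.480 L = 0.5 × 6.0 × 0.480 = 1.44 L·cmH2O.
× 0.098 J/(L·cmH2O) → 0.1411 J.

0.14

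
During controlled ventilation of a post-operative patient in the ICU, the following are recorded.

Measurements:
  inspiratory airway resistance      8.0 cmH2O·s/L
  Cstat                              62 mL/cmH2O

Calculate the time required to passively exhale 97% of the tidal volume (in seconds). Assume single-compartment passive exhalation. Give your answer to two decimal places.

1.74

τ = R × C = 8.0 × 62 mL/cmH2O = 8.0 × 0.062 L/cmH2O = 0.496 s.
Exhaled fraction f = 1 − e^(−t/τ) → t = −τ·ln(1 − f) = −0.496·ln(0.03) = 1.739 s.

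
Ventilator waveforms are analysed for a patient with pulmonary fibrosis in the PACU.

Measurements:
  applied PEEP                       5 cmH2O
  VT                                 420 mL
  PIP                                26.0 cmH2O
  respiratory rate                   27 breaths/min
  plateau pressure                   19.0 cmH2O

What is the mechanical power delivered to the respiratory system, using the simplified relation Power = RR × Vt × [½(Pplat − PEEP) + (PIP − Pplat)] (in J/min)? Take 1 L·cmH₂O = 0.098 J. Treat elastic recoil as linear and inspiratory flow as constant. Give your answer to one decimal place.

15.6

Per-breath work = Vt × [½(Pplat−PEEP) + (PIP−Pplat)] = 0.420 × [0.5×14.0 + 7.0] = 0.420 × 14.0 = 5.88 L·cmH2O.
Power = 27 × 5.88 = 158.76 L·cmH2O/min.
× 0.098 J/(L·cmH2O) → 15.558 J/min.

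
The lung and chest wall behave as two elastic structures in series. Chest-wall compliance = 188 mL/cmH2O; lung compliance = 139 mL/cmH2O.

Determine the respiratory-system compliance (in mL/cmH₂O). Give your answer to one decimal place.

79.9

Lung and chest wall are elastances in series: 1/Crs = 1/CL + 1/Ccw.
1/Crs = 1/139 + 1/188 = 0.01251.
Crs = 79.936 mL/cmH2O.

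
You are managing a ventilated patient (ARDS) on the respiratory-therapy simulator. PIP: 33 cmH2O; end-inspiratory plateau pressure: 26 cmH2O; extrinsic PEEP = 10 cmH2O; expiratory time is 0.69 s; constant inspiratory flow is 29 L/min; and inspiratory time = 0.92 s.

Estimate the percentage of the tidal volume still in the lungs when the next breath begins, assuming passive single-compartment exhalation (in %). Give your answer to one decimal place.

18.0

Flow: 29 L/min ÷ 60 = 0.4833 L/s.
Vt = flow × Ti = 0.4833 L/s × 0.92 s × 1000 mL/L = 444.64 mL.
R = (PIP − Pplat)/V̇ = (33 − 26) / 0.4833 = 7.0/0.4833 = 14.484 cmH2O·s/L.
C = Vt/(Pplat − PEEP) = 444.64 / (26 − 10) = 444.64/16.0 = 27.79 mL/cmH2O.
τ = R × C = 14.484 × 0.02779 L/cmH2O = 0.4025 s.
Fraction remaining at end-expiration = e^(−Te/τ) = e^(−0.69/0.4025) = 0.1801 → 18.01%.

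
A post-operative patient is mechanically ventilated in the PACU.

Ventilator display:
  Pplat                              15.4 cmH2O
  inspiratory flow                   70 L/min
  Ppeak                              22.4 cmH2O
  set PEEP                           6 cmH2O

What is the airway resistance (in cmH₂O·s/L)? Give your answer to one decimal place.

6.0

Flow: 70 L/min ÷ 60 = 1.1667 L/s.
Raw = (PIP − Pplat) / flow = (22.4 − 15.4) / 1.1667 = 7.0 / 1.1667 = 6.0 cmH2O·s/L.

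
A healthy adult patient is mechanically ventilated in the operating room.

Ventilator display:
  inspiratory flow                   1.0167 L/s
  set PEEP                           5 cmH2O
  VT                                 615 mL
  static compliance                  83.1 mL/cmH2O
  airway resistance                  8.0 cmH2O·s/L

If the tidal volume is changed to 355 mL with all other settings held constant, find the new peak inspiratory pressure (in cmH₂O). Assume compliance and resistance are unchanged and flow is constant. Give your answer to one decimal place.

17.4

PIP = Vt/C + R·V̇ + PEEP (constant-flow equation of motion).
Only the elastic term changes: ΔPIP = ΔVt / C = (355 − 615) / 83.1 = -3.129 cmH2O.
Original PIP = 615/83.1 + 8.0×1.0167 + 5 = 20.534 cmH2O; new PIP = 20.534 + (-3.129) = 17.405 cmH2O.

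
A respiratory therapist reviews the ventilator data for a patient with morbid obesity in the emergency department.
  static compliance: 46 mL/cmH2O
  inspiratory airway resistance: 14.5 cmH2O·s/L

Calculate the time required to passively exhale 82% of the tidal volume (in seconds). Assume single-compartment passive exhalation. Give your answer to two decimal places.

τ = R × C = 14.5 × 46 mL/cmH2O = 14.5 × 0.046 L/cmH2O = 0.667 s.
Exhaled fraction f = 1 − e^(−t/τ) → t = −τ·ln(1 − f) = −0.667·ln(0.18) = 1.144 s.

1.14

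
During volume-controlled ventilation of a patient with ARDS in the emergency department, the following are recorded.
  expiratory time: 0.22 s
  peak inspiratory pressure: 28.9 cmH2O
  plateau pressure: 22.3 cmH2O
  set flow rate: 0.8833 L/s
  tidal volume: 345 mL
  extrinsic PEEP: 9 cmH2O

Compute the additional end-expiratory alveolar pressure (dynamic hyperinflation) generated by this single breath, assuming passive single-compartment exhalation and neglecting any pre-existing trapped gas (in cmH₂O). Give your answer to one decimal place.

R = (PIP − Pplat)/V̇ = (28.9 − 22.3) / 0.8833 = 6.6/0.8833 = 7.472 cmH2O·s/L.
C = Vt/(Pplat − PEEP) = 345.0 / (22.3 − 9) = 345.0/13.3 = 25.94 mL/cmH2O.
τ = R × C = 7.472 × 0.02594 L/cmH2O = 0.1938 s.
Fraction remaining = e^(−Te/τ) = e^(−0.22/0.1938) = 0.3214; trapped volume = 345.0 × 0.3214 = 110.88 mL.
Additional alveolar pressure from trapping ≈ V_trapped / C = 110.88 / 25.94 = 4.274 cmH2O.

4.3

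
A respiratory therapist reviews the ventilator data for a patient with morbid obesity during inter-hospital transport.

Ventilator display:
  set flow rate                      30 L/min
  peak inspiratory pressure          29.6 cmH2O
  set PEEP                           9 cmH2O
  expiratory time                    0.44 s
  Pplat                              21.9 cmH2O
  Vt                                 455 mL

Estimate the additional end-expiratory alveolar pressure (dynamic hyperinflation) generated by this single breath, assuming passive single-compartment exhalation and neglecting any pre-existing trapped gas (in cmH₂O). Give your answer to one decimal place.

5.7

Flow: 30 L/min ÷ 60 = 0.5 L/s.
R = (PIP − Pplat)/V̇ = (29.6 − 21.9) / 0.5 = 7.7/0.5 = 15.4 cmH2O·s/L.
C = Vt/(Pplat − PEEP) = 455.0 / (21.9 − 9) = 455.0/12.9 = 35.271 mL/cmH2O.
τ = R × C = 15.4 × 0.03527 L/cmH2O = 0.5432 s.
Fraction remaining = e^(−Te/τ) = e^(−0.44/0.5432) = 0.4449; trapped volume = 455.0 × 0.4449 = 202.43 mL.
Additional alveolar pressure from trapping ≈ V_trapped / C = 202.43 / 35.271 = 5.739 cmH2O.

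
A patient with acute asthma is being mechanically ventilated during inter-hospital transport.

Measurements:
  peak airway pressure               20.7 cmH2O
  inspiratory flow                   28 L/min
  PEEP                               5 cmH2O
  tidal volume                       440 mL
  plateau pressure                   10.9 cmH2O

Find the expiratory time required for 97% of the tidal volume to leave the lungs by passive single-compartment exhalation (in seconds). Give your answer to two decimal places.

5.49

Flow: 28 L/min ÷ 60 = 0.4667 L/s.
R = (PIP − Pplat)/V̇ = (20.7 − 10.9) / 0.4667 = 9.8/0.4667 = 20.999 cmH2O·s/L.
C = Vt/(Pplat − PEEP) = 440.0 / (10.9 − 5) = 440.0/5.9 = 74.576 mL/cmH2O.
τ = R × C = 20.999 × 0.07458 L/cmH2O = 1.566 s.
t = −τ·ln(1 − 0.97) = −1.566·ln(0.03) = 5.491 s.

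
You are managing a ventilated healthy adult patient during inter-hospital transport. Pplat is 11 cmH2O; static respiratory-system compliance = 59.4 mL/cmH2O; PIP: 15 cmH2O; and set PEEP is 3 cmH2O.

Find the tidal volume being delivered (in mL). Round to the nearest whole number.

475

Vt = Cstat × (Pplat − PEEP) = 59.4 × (11 − 3) = 59.4 × 8.0 = 475.2 mL.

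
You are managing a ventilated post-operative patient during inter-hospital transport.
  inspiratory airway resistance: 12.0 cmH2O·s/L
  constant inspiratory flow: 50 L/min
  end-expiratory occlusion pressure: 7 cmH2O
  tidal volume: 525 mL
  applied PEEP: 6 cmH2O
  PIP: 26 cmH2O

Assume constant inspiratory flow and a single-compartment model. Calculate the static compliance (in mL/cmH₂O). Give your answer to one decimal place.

58.3

Flow: 50 L/min ÷ 60 = 0.8333 L/s.
Total PEEP = 7 cmH2O (set 6 + intrinsic 1); this is the baseline alveolar pressure.
Equation of motion (constant flow): PIP = Vt/C + R·V̇ + PEEP.
Vt/C = PIP − R·V̇ − PEEP = 26 − 12.0×0.8333 − 7 = 26 − 10.0 − 7 = 9.0 cmH2O.
C = Vt / 9.0 = 525 / 9.0 = 58.333 mL/cmH2O.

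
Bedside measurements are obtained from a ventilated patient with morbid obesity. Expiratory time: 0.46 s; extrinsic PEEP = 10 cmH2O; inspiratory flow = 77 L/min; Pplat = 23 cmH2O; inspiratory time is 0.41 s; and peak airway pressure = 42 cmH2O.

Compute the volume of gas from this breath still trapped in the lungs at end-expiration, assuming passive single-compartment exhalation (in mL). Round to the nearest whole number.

244

Flow: 77 L/min ÷ 60 = 1.2833 L/s.
Vt = flow × Ti = 1.2833 L/s × 0.41 s × 1000 mL/L = 526.15 mL.
R = (PIP − Pplat)/V̇ = (42 − 23) / 1.2833 = 19.0/1.2833 = 14.806 cmH2O·s/L.
C = Vt/(Pplat − PEEP) = 526.15 / (23 − 10) = 526.15/13.0 = 40.473 mL/cmH2O.
τ = R × C = 14.806 × 0.04047 L/cmH2O = 0.5992 s.
Fraction remaining = e^(−Te/τ) = e^(−0.46/0.5992) = 0.4641.
Trapped volume = 526.15 × 0.4641 = 244.19 mL.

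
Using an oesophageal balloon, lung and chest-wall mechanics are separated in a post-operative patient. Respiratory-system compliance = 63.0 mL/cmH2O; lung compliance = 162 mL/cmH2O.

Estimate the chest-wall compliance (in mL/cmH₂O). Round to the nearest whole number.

1/Ccw = 1/Crs − 1/CL.
1/Ccw = 1/63.0 − 1/162 = 0.0097.
Ccw = 103.09 mL/cmH2O.

103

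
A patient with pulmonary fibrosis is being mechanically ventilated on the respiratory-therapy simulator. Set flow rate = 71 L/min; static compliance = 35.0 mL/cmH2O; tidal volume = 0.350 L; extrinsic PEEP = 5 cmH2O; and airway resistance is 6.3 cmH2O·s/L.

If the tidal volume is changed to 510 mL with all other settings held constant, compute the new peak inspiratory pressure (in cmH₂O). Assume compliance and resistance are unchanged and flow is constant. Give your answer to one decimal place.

27.0

Flow: 71 L/min ÷ 60 = 1.1833 L/s.
PIP = Vt/C + R·V̇ + PEEP (constant-flow equation of motion).
Only the elastic term changes: ΔPIP = ΔVt / C = (510 − 350) / 35.0 = 4.571 cmH2O.
Original PIP = 350/35.0 + 6.3×1.1833 + 5 = 22.455 cmH2O; new PIP = 22.455 + (4.571) = 27.026 cmH2O.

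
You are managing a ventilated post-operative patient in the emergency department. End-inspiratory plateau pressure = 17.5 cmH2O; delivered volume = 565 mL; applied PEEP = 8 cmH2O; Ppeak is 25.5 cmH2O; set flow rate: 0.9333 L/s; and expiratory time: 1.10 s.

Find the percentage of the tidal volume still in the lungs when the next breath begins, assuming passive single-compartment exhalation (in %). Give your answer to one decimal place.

11.6

R = (PIP − Pplat)/V̇ = (25.5 − 17.5) / 0.9333 = 8.0/0.9333 = 8.572 cmH2O·s/L.
C = Vt/(Pplat − PEEP) = 565.0 / (17.5 − 8) = 565.0/9.5 = 59.474 mL/cmH2O.
τ = R × C = 8.572 × 0.05947 L/cmH2O = 0.5098 s.
Fraction remaining at end-expiration = e^(−Te/τ) = e^(−1.10/0.5098) = 0.1156 → 11.56%.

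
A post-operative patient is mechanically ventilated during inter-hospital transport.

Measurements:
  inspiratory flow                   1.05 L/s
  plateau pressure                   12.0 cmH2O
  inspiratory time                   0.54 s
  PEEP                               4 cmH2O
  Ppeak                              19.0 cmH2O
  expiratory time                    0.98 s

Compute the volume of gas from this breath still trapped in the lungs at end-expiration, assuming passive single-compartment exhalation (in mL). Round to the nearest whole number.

71

Vt = flow × Ti = 1.05 L/s × 0.54 s × 1000 mL/L = 567.0 mL.
R = (PIP − Pplat)/V̇ = (19.0 − 12.0) / 1.05 = 7.0/1.05 = 6.667 cmH2O·s/L.
C = Vt/(Pplat − PEEP) = 567.0 / (12.0 − 4) = 567.0/8.0 = 70.875 mL/cmH2O.
τ = R × C = 6.667 × 0.07088 L/cmH2O = 0.4726 s.
Fraction remaining = e^(−Te/τ) = e^(−0.98/0.4726) = 0.1257.
Trapped volume = 567.0 × 0.1257 = 71.272 mL.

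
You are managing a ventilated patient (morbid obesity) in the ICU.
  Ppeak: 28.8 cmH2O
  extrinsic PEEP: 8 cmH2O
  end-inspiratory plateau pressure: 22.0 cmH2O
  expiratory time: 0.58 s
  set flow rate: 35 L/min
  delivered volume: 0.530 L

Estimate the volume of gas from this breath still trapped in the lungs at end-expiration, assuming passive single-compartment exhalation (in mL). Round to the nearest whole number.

Flow: 35 L/min ÷ 60 = 0.5833 L/s.
R = (PIP − Pplat)/V̇ = (28.8 − 22.0) / 0.5833 = 6.8/0.5833 = 11.658 cmH2O·s/L.
C = Vt/(Pplat − PEEP) = 530.0 / (22.0 − 8) = 530.0/14.0 = 37.857 mL/cmH2O.
τ = R × C = 11.658 × 0.03786 L/cmH2O = 0.4414 s.
Fraction remaining = e^(−Te/τ) = e^(−0.58/0.4414) = 0.2687.
Trapped volume = 530.0 × 0.2687 = 142.41 mL.

142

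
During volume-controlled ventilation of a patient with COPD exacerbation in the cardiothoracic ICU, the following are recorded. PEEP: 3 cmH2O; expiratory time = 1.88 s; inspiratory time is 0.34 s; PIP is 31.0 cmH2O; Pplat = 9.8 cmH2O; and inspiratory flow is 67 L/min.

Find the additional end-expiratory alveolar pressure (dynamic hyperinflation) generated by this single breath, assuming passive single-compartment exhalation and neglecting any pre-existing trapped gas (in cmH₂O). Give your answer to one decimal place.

Flow: 67 L/min ÷ 60 = 1.1167 L/s.
Vt = flow × Ti = 1.1167 L/s × 0.34 s × 1000 mL/L = 379.68 mL.
R = (PIP − Pplat)/V̇ = (31.0 − 9.8) / 1.1167 = 21.2/1.1167 = 18.985 cmH2O·s/L.
C = Vt/(Pplat − PEEP) = 379.68 / (9.8 − 3) = 379.68/6.8 = 55.835 mL/cmH2O.
τ = R × C = 18.985 × 0.05584 L/cmH2O = 1.06 s.
Fraction remaining = e^(−Te/τ) = e^(−1.88/1.06) = 0.1697; trapped volume = 379.68 × 0.1697 = 64.432 mL.
Additional alveolar pressure from trapping ≈ V_trapped / C = 64.432 / 55.835 = 1.154 cmH2O.

1.2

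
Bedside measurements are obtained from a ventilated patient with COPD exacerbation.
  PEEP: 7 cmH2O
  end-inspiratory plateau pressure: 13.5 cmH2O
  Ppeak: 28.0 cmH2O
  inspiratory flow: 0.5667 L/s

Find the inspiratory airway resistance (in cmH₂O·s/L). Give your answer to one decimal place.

Raw = (PIP − Pplat) / flow = (28.0 − 13.5) / 0.5667 = 14.5 / 0.5667 = 25.587 cmH2O·s/L.

25.6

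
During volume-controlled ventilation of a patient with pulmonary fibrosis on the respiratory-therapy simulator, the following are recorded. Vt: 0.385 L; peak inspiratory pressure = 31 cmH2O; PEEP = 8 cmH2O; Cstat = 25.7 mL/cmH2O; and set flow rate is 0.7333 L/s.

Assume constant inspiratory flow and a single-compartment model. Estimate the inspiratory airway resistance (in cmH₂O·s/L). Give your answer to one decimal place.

Equation of motion (constant flow): PIP = Vt/C + R·V̇ + PEEP.
R·V̇ = PIP − Vt/C − PEEP = 31 − 385/25.7 − 8 = 31 − 14.981 − 8 = 8.019 cmH2O.
R = 8.019 / 0.7333 = 10.935 cmH2O·s/L.

10.9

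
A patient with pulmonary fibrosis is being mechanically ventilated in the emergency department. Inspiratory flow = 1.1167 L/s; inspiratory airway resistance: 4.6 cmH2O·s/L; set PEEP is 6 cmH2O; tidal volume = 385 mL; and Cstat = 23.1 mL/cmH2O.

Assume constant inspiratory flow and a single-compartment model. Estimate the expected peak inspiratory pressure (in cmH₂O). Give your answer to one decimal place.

27.8

Equation of motion (constant flow): PIP = Vt/C + R·V̇ + PEEP.
PIP = 385/23.1 + 4.6×1.1167 + 6 = 16.667 + 5.137 + 6 = 27.804 cmH2O.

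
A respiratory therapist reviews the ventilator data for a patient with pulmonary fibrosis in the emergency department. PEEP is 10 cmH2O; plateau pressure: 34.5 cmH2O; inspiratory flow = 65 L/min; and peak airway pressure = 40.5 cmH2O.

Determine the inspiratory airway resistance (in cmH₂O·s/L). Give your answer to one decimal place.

5.5

Flow: 65 L/min ÷ 60 = 1.0833 L/s.
Raw = (PIP − Pplat) / flow = (40.5 − 34.5) / 1.0833 = 6.0 / 1.0833 = 5.539 cmH2O·s/L.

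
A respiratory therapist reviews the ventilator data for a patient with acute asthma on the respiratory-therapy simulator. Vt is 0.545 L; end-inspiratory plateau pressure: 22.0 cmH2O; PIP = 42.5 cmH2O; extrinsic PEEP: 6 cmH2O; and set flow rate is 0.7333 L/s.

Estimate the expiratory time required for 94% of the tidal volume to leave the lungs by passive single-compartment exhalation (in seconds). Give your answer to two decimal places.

R = (PIP − Pplat)/V̇ = (42.5 − 22.0) / 0.7333 = 20.5/0.7333 = 27.956 cmH2O·s/L.
C = Vt/(Pplat − PEEP) = 545.0 / (22.0 − 6) = 545.0/16.0 = 34.063 mL/cmH2O.
τ = R × C = 27.956 × 0.03406 L/cmH2O = 0.9522 s.
t = −τ·ln(1 − 0.94) = −0.9522·ln(0.06) = 2.679 s.

2.68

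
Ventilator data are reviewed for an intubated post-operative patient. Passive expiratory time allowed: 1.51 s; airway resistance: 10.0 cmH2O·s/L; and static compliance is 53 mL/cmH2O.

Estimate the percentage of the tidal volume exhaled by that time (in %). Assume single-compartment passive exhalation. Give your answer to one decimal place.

τ = R × C = 10.0 × 53 mL/cmH2O = 10.0 × 0.053 L/cmH2O = 0.53 s.
Passive exhalation: V(t)/V₀ = e^(−t/τ) = e^(−1.51/0.53) = 0.0579.
Fraction exhaled = 1 − 0.0579 = 0.9421 → 94.21%.

94.2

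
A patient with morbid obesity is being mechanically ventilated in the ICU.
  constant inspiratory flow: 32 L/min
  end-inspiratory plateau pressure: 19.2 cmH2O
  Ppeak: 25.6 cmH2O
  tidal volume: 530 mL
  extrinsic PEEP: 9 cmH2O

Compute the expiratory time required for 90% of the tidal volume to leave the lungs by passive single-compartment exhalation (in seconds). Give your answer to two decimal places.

1.44

Flow: 32 L/min ÷ 60 = 0.5333 L/s.
R = (PIP − Pplat)/V̇ = (25.6 − 19.2) / 0.5333 = 6.4/0.5333 = 12.001 cmH2O·s/L.
C = Vt/(Pplat − PEEP) = 530.0 / (19.2 − 9) = 530.0/10.2 = 51.961 mL/cmH2O.
τ = R × C = 12.001 × 0.05196 L/cmH2O = 0.6236 s.
t = −τ·ln(1 − 0.90) = −0.6236·ln(0.1) = 1.436 s.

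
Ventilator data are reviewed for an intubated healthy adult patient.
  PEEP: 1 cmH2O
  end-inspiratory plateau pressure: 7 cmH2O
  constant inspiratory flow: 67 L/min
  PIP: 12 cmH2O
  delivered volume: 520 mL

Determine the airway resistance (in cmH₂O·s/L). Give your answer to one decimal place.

Flow: 67 L/min ÷ 60 = 1.1167 L/s.
Raw = (PIP − Pplat) / flow = (12 − 7) / 1.1167 = 5.0 / 1.1167 = 4.477 cmH2O·s/L.

4.5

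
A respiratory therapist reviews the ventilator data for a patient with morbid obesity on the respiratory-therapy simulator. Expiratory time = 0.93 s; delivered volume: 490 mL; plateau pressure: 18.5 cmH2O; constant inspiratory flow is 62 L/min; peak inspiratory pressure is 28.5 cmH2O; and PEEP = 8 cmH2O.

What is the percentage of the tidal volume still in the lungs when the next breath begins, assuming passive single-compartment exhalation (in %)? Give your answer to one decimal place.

Flow: 62 L/min ÷ 60 = 1.0333 L/s.
R = (PIP − Pplat)/V̇ = (28.5 − 18.5) / 1.0333 = 10.0/1.0333 = 9.678 cmH2O·s/L.
C = Vt/(Pplat − PEEP) = 490.0 / (18.5 − 8) = 490.0/10.5 = 46.667 mL/cmH2O.
τ = R × C = 9.678 × 0.04667 L/cmH2O = 0.4517 s.
Fraction remaining at end-expiration = e^(−Te/τ) = e^(−0.93/0.4517) = 0.1276 → 12.76%.

12.8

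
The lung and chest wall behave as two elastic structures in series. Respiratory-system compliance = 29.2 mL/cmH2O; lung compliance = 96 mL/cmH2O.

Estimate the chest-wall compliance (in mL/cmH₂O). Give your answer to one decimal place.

1/Ccw = 1/Crs − 1/CL.
1/Ccw = 1/29.2 − 1/96 = 0.02383.
Ccw = 41.964 mL/cmH2O.

42.0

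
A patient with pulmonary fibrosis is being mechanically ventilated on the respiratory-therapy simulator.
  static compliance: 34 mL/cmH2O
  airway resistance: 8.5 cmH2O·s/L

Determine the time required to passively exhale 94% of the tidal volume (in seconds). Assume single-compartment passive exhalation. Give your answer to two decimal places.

0.81

τ = R × C = 8.5 × 34 mL/cmH2O = 8.5 × 0.034 L/cmH2O = 0.289 s.
Exhaled fraction f = 1 − e^(−t/τ) → t = −τ·ln(1 − f) = −0.289·ln(0.06) = 0.8131 s.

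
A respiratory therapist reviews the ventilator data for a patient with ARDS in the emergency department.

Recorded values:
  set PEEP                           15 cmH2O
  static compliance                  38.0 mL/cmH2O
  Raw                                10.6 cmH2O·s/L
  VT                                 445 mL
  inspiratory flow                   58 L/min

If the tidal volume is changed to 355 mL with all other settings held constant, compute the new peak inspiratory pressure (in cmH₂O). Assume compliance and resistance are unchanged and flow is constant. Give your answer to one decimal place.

Flow: 58 L/min ÷ 60 = 0.9667 L/s.
PIP = Vt/C + R·V̇ + PEEP (constant-flow equation of motion).
Only the elastic term changes: ΔPIP = ΔVt / C = (355 − 445) / 38.0 = -2.368 cmH2O.
Original PIP = 445/38.0 + 10.6×0.9667 + 15 = 36.958 cmH2O; new PIP = 36.958 + (-2.368) = 34.59 cmH2O.

34.6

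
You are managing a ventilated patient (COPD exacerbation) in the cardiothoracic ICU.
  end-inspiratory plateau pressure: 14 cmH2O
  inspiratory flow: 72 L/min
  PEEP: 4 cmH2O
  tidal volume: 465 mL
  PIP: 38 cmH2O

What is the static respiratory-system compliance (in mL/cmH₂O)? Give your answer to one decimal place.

46.5

Cstat = Vt / (Pplat − PEEP) = 465 / (14 − 4) = 465 / 10.0 = 46.5 mL/cmH2O.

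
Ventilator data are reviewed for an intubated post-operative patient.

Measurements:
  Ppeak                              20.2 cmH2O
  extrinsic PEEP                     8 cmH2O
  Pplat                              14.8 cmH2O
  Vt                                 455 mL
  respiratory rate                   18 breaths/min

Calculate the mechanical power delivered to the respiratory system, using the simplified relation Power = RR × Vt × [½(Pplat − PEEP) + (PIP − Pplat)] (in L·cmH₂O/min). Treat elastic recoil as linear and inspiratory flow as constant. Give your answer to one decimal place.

72.1

Per-breath work = Vt × [½(Pplat−PEEP) + (PIP−Pplat)] = 0.455 × [0.5×6.8 + 5.4] = 0.455 × 8.8 = 4.004 L·cmH2O.
Power = 18 × 4.004 = 72.072 L·cmH2O/min.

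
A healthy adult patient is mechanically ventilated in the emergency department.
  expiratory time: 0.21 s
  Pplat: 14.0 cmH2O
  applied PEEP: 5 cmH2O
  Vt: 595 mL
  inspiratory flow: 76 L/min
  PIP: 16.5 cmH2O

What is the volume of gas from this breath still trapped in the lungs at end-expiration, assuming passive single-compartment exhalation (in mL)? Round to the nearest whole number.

119

Flow: 76 L/min ÷ 60 = 1.2667 L/s.
R = (PIP − Pplat)/V̇ = (16.5 − 14.0) / 1.2667 = 2.5/1.2667 = 1.974 cmH2O·s/L.
C = Vt/(Pplat − PEEP) = 595.0 / (14.0 − 5) = 595.0/9.0 = 66.111 mL/cmH2O.
τ = R × C = 1.974 × 0.06611 L/cmH2O = 0.1305 s.
Fraction remaining = e^(−Te/τ) = e^(−0.21/0.1305) = 0.2.
Trapped volume = 595.0 × 0.2 = 119.0 mL.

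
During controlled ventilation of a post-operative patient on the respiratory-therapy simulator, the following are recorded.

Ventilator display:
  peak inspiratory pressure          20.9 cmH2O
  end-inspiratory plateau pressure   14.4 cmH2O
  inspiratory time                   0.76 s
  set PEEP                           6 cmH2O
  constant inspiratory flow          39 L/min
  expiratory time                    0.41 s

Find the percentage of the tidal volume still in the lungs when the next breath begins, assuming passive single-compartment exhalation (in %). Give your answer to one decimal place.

Flow: 39 L/min ÷ 60 = 0.65 L/s.
Vt = flow × Ti = 0.65 L/s × 0.76 s × 1000 mL/L = 494.0 mL.
R = (PIP − Pplat)/V̇ = (20.9 − 14.4) / 0.65 = 6.5/0.65 = 10.0 cmH2O·s/L.
C = Vt/(Pplat − PEEP) = 494.0 / (14.4 − 6) = 494.0/8.4 = 58.81 mL/cmH2O.
τ = R × C = 10.0 × 0.05881 L/cmH2O = 0.5881 s.
Fraction remaining at end-expiration = e^(−Te/τ) = e^(−0.41/0.5881) = 0.498 → 49.8%.

49.8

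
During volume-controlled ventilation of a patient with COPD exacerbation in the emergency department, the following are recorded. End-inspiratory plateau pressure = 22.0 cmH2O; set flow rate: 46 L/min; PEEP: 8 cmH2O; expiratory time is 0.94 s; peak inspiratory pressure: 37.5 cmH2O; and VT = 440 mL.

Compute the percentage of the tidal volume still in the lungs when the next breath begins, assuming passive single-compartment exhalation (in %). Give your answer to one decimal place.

Flow: 46 L/min ÷ 60 = 0.7667 L/s.
R = (PIP − Pplat)/V̇ = (37.5 − 22.0) / 0.7667 = 15.5/0.7667 = 20.217 cmH2O·s/L.
C = Vt/(Pplat − PEEP) = 440.0 / (22.0 − 8) = 440.0/14.0 = 31.429 mL/cmH2O.
τ = R × C = 20.217 × 0.03143 L/cmH2O = 0.6354 s.
Fraction remaining at end-expiration = e^(−Te/τ) = e^(−0.94/0.6354) = 0.2278 → 22.78%.

22.8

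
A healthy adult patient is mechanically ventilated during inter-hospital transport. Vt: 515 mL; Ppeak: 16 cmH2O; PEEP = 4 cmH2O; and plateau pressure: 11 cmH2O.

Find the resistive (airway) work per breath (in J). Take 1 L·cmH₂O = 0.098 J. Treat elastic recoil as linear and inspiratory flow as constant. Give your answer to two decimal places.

0.25

With constant inspiratory flow the resistive pressure is constant at PIP − Pplat = 16 − 11 = 5.0 cmH2O, so resistive work = 5.0 × 0.515 = 2.575 L·cmH2O.
× 0.098 J/(L·cmH2O) → 0.2524 J.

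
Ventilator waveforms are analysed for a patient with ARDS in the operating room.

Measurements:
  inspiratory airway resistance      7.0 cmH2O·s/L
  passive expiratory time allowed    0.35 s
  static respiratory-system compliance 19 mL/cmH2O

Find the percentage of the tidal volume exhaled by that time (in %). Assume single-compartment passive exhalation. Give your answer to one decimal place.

92.8

τ = R × C = 7.0 × 19 mL/cmH2O = 7.0 × 0.019 L/cmH2O = 0.133 s.
Passive exhalation: V(t)/V₀ = e^(−t/τ) = e^(−0.35/0.133) = 0.07196.
Fraction exhaled = 1 − 0.07196 = 0.928 → 92.8%.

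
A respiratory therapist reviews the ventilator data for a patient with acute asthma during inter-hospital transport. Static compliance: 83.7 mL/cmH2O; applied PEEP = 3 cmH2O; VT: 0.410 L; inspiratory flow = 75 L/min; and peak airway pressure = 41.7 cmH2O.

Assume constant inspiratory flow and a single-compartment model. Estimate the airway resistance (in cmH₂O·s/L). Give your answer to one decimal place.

27.0

Flow: 75 L/min ÷ 60 = 1.25 L/s.
Equation of motion (constant flow): PIP = Vt/C + R·V̇ + PEEP.
R·V̇ = PIP − Vt/C − PEEP = 41.7 − 410/83.7 − 3 = 41.7 − 4.898 − 3 = 33.802 cmH2O.
R = 33.802 / 1.25 = 27.042 cmH2O·s/L.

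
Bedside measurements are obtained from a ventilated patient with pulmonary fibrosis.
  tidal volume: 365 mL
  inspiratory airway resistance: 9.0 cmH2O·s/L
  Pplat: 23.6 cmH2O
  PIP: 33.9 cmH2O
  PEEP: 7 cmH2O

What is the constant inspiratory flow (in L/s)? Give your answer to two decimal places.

1.14

flow = (PIP − Pplat) / Raw = 10.3 / 9.0 = 1.144 L/s.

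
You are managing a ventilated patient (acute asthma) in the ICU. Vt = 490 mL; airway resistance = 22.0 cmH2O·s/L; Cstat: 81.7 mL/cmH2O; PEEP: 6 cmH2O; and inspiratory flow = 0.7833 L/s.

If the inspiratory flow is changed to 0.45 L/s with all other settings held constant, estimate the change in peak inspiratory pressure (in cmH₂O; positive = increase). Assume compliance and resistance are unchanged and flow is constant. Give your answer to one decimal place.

PIP = Vt/C + R·V̇ + PEEP (constant-flow equation of motion).
Only the resistive term changes: ΔPIP = R × ΔV̇ = 22.0 × (0.45 − 0.7833) = 22.0 × -0.3333 = -7.333 cmH2O.

-7.3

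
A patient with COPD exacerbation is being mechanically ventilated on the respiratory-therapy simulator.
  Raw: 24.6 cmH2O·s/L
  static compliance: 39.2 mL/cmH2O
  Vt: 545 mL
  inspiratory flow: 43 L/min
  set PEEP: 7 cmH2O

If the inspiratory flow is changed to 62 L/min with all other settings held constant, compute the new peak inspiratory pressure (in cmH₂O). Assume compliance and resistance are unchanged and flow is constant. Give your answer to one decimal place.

46.3

Flow: 43 L/min ÷ 60 = 0.7167 L/s.
New flow: 62 L/min ÷ 60 = 1.0333 L/s.
PIP = Vt/C + R·V̇ + PEEP (constant-flow equation of motion).
Only the resistive term changes: ΔPIP = R × ΔV̇ = 24.6 × (1.0333 − 0.7167) = 24.6 × 0.3166 = 7.788 cmH2O.
Original PIP = 545/39.2 + 24.6×0.7167 + 7 = 38.534 cmH2O; new PIP = 38.534 + (7.788) = 46.322 cmH2O.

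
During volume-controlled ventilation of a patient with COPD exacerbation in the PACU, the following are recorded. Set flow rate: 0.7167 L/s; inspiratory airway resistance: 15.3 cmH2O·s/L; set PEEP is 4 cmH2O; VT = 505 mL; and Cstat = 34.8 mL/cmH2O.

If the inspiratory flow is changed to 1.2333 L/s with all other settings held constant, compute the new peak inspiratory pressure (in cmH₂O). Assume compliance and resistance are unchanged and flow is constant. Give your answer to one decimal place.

37.4

PIP = Vt/C + R·V̇ + PEEP (constant-flow equation of motion).
Only the resistive term changes: ΔPIP = R × ΔV̇ = 15.3 × (1.2333 − 0.7167) = 15.3 × 0.5166 = 7.904 cmH2O.
Original PIP = 505/34.8 + 15.3×0.7167 + 4 = 29.477 cmH2O; new PIP = 29.477 + (7.904) = 37.381 cmH2O.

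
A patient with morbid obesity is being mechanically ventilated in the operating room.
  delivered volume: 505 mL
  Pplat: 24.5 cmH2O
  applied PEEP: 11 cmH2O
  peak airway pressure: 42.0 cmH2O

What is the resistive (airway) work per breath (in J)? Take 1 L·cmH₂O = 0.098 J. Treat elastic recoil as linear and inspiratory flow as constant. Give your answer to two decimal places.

0.87

With constant inspiratory flow the resistive pressure is constant at PIP − Pplat = 42.0 − 24.5 = 17.5 cmH2O, so resistive work = 17.5 × 0.505 = 8.838 L·cmH2O.
× 0.098 J/(L·cmH2O) → 0.8661 J.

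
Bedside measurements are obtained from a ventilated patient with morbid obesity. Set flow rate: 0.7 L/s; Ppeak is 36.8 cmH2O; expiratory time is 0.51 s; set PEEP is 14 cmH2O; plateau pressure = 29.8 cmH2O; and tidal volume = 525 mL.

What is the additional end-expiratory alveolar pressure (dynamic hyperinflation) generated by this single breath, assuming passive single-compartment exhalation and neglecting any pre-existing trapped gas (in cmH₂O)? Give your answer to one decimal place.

3.4

R = (PIP − Pplat)/V̇ = (36.8 − 29.8) / 0.7 = 7.0/0.7 = 10.0 cmH2O·s/L.
C = Vt/(Pplat − PEEP) = 525.0 / (29.8 − 14) = 525.0/15.8 = 33.228 mL/cmH2O.
τ = R × C = 10.0 × 0.03323 L/cmH2O = 0.3323 s.
Fraction remaining = e^(−Te/τ) = e^(−0.51/0.3323) = 0.2155; trapped volume = 525.0 × 0.2155 = 113.14 mL.
Additional alveolar pressure from trapping ≈ V_trapped / C = 113.14 / 33.228 = 3.405 cmH2O.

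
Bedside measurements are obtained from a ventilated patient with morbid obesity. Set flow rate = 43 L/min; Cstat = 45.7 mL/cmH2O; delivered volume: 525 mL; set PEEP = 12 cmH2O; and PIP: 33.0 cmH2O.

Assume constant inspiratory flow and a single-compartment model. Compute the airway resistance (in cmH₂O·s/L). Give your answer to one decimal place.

Flow: 43 L/min ÷ 60 = 0.7167 L/s.
Equation of motion (constant flow): PIP = Vt/C + R·V̇ + PEEP.
R·V̇ = PIP − Vt/C − PEEP = 33.0 − 525/45.7 − 12 = 33.0 − 11.488 − 12 = 9.512 cmH2O.
R = 9.512 / 0.7167 = 13.272 cmH2O·s/L.

13.3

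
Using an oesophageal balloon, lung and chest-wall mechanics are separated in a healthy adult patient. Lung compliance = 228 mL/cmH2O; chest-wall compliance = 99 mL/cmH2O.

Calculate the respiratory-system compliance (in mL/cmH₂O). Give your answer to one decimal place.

69.0

Lung and chest wall are elastances in series: 1/Crs = 1/CL + 1/Ccw.
1/Crs = 1/228 + 1/99 = 0.01449.
Crs = 69.013 mL/cmH2O.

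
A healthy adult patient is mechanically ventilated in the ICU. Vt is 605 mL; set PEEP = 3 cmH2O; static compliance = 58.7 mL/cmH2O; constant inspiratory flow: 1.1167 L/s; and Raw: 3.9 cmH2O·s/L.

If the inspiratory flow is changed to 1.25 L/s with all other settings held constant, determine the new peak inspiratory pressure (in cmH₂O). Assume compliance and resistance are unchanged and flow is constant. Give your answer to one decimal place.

PIP = Vt/C + R·V̇ + PEEP (constant-flow equation of motion).
Only the resistive term changes: ΔPIP = R × ΔV̇ = 3.9 × (1.25 − 1.1167) = 3.9 × 0.1333 = 0.5199 cmH2O.
Original PIP = 605/58.7 + 3.9×1.1167 + 3 = 17.662 cmH2O; new PIP = 17.662 + (0.5199) = 18.182 cmH2O.

18.2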